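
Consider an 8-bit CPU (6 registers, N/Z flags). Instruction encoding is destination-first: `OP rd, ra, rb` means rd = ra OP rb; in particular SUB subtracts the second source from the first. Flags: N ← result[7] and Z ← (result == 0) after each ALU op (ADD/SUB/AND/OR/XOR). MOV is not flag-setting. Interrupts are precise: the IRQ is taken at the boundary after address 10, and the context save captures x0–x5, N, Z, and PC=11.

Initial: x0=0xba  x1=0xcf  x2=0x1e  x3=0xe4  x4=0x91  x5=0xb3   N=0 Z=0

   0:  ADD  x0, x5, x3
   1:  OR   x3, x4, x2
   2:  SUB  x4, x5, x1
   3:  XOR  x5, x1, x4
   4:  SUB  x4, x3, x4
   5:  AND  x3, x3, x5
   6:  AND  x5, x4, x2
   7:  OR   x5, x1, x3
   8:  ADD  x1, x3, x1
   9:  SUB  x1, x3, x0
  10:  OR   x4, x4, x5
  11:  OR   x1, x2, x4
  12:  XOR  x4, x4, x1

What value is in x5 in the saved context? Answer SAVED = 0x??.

after  0: x0=0x97 x1=0xcf x2=0x1e x3=0xe4 x4=0x91 x5=0xb3  N=1 Z=0
after  1: x0=0x97 x1=0xcf x2=0x1e x3=0x9f x4=0x91 x5=0xb3  N=1 Z=0
after  2: x0=0x97 x1=0xcf x2=0x1e x3=0x9f x4=0xe4 x5=0xb3  N=1 Z=0
after  3: x0=0x97 x1=0xcf x2=0x1e x3=0x9f x4=0xe4 x5=0x2b  N=0 Z=0
after  4: x0=0x97 x1=0xcf x2=0x1e x3=0x9f x4=0xbb x5=0x2b  N=1 Z=0
after  5: x0=0x97 x1=0xcf x2=0x1e x3=0x0b x4=0xbb x5=0x2b  N=0 Z=0
after  6: x0=0x97 x1=0xcf x2=0x1e x3=0x0b x4=0xbb x5=0x1a  N=0 Z=0
after  7: x0=0x97 x1=0xcf x2=0x1e x3=0x0b x4=0xbb x5=0xcf  N=1 Z=0
after  8: x0=0x97 x1=0xda x2=0x1e x3=0x0b x4=0xbb x5=0xcf  N=1 Z=0
after  9: x0=0x97 x1=0x74 x2=0x1e x3=0x0b x4=0xbb x5=0xcf  N=0 Z=0
after 10: x0=0x97 x1=0x74 x2=0x1e x3=0x0b x4=0xff x5=0xcf  N=1 Z=0
-- IRQ taken; context saved, return-PC = 11 --

SAVED = 0xcf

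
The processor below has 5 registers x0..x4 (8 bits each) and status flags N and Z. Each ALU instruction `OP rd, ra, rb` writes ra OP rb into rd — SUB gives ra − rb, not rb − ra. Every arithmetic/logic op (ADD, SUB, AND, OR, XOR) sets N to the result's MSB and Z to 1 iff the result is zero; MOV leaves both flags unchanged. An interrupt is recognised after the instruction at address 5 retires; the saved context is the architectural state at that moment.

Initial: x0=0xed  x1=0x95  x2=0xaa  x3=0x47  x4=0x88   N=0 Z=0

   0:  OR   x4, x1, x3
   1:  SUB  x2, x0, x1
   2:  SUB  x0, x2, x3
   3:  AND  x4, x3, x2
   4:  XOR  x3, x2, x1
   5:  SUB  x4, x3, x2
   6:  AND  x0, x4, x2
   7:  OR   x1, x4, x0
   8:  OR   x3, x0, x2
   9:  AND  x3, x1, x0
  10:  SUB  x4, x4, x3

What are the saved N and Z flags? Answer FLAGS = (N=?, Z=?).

FLAGS = (N=0, Z=0)

after  0: x0=0xed x1=0x95 x2=0xaa x3=0x47 x4=0xd7  N=1 Z=0
after  1: x0=0xed x1=0x95 x2=0x58 x3=0x47 x4=0xd7  N=0 Z=0
after  2: x0=0x11 x1=0x95 x2=0x58 x3=0x47 x4=0xd7  N=0 Z=0
after  3: x0=0x11 x1=0x95 x2=0x58 x3=0x47 x4=0x40  N=0 Z=0
after  4: x0=0x11 x1=0x95 x2=0x58 x3=0xcd x4=0x40  N=1 Z=0
after  5: x0=0x11 x1=0x95 x2=0x58 x3=0xcd x4=0x75  N=0 Z=0
-- IRQ taken; context saved, return-PC = 6 --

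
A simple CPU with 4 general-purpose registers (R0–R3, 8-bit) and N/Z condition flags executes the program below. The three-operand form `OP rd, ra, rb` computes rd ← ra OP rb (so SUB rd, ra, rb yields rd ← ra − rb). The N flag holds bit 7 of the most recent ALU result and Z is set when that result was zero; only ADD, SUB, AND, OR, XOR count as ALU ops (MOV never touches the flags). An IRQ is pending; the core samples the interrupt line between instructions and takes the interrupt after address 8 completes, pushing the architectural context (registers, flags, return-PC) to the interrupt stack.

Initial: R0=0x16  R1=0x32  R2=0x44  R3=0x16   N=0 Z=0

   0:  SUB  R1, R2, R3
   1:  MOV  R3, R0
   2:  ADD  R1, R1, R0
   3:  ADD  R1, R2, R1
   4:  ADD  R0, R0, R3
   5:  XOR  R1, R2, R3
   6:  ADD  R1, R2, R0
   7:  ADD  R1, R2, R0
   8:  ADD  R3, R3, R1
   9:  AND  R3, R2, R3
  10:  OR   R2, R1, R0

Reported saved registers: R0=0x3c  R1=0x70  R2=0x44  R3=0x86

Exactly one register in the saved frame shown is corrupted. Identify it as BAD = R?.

after  0: R0=0x16 R1=0x2e R2=0x44 R3=0x16  N=0 Z=0
after  1: R0=0x16 R1=0x2e R2=0x44 R3=0x16  N=0 Z=0
after  2: R0=0x16 R1=0x44 R2=0x44 R3=0x16  N=0 Z=0
after  3: R0=0x16 R1=0x88 R2=0x44 R3=0x16  N=1 Z=0
after  4: R0=0x2c R1=0x88 R2=0x44 R3=0x16  N=0 Z=0
after  5: R0=0x2c R1=0x52 R2=0x44 R3=0x16  N=0 Z=0
after  6: R0=0x2c R1=0x70 R2=0x44 R3=0x16  N=0 Z=0
after  7: R0=0x2c R1=0x70 R2=0x44 R3=0x16  N=0 Z=0
after  8: R0=0x2c R1=0x70 R2=0x44 R3=0x86  N=1 Z=0
-- IRQ taken; context saved, return-PC = 9 --
mismatch: R0: reported 0x3c vs actual 0x2c

BAD = R0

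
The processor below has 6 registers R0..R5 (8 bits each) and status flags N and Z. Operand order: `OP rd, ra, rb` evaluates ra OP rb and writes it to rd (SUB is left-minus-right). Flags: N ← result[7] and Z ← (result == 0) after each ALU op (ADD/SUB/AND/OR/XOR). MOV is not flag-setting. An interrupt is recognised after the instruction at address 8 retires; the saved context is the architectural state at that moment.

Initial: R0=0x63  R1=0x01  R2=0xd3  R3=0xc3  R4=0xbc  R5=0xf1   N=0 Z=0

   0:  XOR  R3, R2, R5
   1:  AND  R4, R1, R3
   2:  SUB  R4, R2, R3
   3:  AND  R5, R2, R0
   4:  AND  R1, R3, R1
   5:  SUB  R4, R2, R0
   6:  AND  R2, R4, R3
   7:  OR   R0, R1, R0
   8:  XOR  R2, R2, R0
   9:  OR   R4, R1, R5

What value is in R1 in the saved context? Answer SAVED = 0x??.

after  0: R0=0x63 R1=0x01 R2=0xd3 R3=0x22 R4=0xbc R5=0xf1  N=0 Z=0
after  1: R0=0x63 R1=0x01 R2=0xd3 R3=0x22 R4=0x00 R5=0xf1  N=0 Z=1
after  2: R0=0x63 R1=0x01 R2=0xd3 R3=0x22 R4=0xb1 R5=0xf1  N=1 Z=0
after  3: R0=0x63 R1=0x01 R2=0xd3 R3=0x22 R4=0xb1 R5=0x43  N=0 Z=0
after  4: R0=0x63 R1=0x00 R2=0xd3 R3=0x22 R4=0xb1 R5=0x43  N=0 Z=1
after  5: R0=0x63 R1=0x00 R2=0xd3 R3=0x22 R4=0x70 R5=0x43  N=0 Z=0
after  6: R0=0x63 R1=0x00 R2=0x20 R3=0x22 R4=0x70 R5=0x43  N=0 Z=0
after  7: R0=0x63 R1=0x00 R2=0x20 R3=0x22 R4=0x70 R5=0x43  N=0 Z=0
after  8: R0=0x63 R1=0x00 R2=0x43 R3=0x22 R4=0x70 R5=0x43  N=0 Z=0
-- IRQ taken; context saved, return-PC = 9 --

SAVED = 0x00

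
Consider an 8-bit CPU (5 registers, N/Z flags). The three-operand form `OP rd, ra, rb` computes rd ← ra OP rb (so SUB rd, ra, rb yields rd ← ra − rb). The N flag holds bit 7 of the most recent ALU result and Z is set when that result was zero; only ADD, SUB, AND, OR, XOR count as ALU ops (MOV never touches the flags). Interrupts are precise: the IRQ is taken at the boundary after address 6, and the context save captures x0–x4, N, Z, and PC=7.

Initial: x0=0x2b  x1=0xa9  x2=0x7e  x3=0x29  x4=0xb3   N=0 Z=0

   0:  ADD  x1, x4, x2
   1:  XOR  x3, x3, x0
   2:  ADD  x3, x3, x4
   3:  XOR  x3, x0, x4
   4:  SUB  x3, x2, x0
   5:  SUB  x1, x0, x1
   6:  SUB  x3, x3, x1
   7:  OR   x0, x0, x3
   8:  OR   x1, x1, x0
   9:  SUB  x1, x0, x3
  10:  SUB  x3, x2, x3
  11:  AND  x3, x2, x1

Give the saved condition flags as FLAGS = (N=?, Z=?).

FLAGS = (N=0, Z=0)

after  0: x0=0x2b x1=0x31 x2=0x7e x3=0x29 x4=0xb3  N=0 Z=0
after  1: x0=0x2b x1=0x31 x2=0x7e x3=0x02 x4=0xb3  N=0 Z=0
after  2: x0=0x2b x1=0x31 x2=0x7e x3=0xb5 x4=0xb3  N=1 Z=0
after  3: x0=0x2b x1=0x31 x2=0x7e x3=0x98 x4=0xb3  N=1 Z=0
after  4: x0=0x2b x1=0x31 x2=0x7e x3=0x53 x4=0xb3  N=0 Z=0
after  5: x0=0x2b x1=0xfa x2=0x7e x3=0x53 x4=0xb3  N=1 Z=0
after  6: x0=0x2b x1=0xfa x2=0x7e x3=0x59 x4=0xb3  N=0 Z=0
-- IRQ taken; context saved, return-PC = 7 --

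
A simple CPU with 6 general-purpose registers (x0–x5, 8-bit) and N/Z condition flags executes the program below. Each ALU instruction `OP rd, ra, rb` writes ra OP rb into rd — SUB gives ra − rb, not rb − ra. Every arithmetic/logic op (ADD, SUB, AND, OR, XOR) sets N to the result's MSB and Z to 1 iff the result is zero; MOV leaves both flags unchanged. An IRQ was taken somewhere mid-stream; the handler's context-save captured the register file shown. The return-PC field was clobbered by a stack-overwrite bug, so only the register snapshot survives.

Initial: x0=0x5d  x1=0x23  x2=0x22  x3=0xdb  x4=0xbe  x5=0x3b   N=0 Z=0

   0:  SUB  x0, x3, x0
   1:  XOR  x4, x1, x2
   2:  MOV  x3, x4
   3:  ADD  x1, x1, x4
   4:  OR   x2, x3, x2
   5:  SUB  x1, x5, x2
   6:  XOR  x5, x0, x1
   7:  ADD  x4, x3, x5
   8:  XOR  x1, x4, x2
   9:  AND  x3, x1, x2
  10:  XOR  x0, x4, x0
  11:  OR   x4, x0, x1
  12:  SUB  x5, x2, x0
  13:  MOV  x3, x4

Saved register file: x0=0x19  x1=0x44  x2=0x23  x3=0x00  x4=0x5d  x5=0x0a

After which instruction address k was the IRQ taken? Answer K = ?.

after  0: x0=0x7e x1=0x23 x2=0x22 x3=0xdb x4=0xbe x5=0x3b  N=0 Z=0
after  1: x0=0x7e x1=0x23 x2=0x22 x3=0xdb x4=0x01 x5=0x3b  N=0 Z=0
after  2: x0=0x7e x1=0x23 x2=0x22 x3=0x01 x4=0x01 x5=0x3b  N=0 Z=0
after  3: x0=0x7e x1=0x24 x2=0x22 x3=0x01 x4=0x01 x5=0x3b  N=0 Z=0
after  4: x0=0x7e x1=0x24 x2=0x23 x3=0x01 x4=0x01 x5=0x3b  N=0 Z=0
after  5: x0=0x7e x1=0x18 x2=0x23 x3=0x01 x4=0x01 x5=0x3b  N=0 Z=0
after  6: x0=0x7e x1=0x18 x2=0x23 x3=0x01 x4=0x01 x5=0x66  N=0 Z=0
after  7: x0=0x7e x1=0x18 x2=0x23 x3=0x01 x4=0x67 x5=0x66  N=0 Z=0
after  8: x0=0x7e x1=0x44 x2=0x23 x3=0x01 x4=0x67 x5=0x66  N=0 Z=0
after  9: x0=0x7e x1=0x44 x2=0x23 x3=0x00 x4=0x67 x5=0x66  N=0 Z=1
after 10: x0=0x19 x1=0x44 x2=0x23 x3=0x00 x4=0x67 x5=0x66  N=0 Z=0
after 11: x0=0x19 x1=0x44 x2=0x23 x3=0x00 x4=0x5d x5=0x66  N=0 Z=0
after 12: x0=0x19 x1=0x44 x2=0x23 x3=0x00 x4=0x5d x5=0x0a  N=0 Z=0
-- IRQ taken; context saved, return-PC = 13 --

K = 12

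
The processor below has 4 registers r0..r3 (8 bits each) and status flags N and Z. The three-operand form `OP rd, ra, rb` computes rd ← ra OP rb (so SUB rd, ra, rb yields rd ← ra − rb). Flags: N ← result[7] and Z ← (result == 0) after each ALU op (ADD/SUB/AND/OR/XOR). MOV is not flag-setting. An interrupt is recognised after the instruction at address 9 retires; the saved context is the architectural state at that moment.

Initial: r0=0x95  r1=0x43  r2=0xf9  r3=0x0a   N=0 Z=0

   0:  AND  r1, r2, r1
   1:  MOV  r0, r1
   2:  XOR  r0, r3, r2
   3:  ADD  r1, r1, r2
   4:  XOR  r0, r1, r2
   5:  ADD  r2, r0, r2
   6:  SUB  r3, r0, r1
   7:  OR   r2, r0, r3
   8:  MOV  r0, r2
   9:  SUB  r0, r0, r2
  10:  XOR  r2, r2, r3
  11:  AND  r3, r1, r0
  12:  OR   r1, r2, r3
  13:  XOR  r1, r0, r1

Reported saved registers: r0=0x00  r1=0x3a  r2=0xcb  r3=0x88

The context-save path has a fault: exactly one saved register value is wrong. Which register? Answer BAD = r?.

BAD = r3

after  0: r0=0x95 r1=0x41 r2=0xf9 r3=0x0a  N=0 Z=0
after  1: r0=0x41 r1=0x41 r2=0xf9 r3=0x0a  N=0 Z=0
after  2: r0=0xf3 r1=0x41 r2=0xf9 r3=0x0a  N=1 Z=0
after  3: r0=0xf3 r1=0x3a r2=0xf9 r3=0x0a  N=0 Z=0
after  4: r0=0xc3 r1=0x3a r2=0xf9 r3=0x0a  N=1 Z=0
after  5: r0=0xc3 r1=0x3a r2=0xbc r3=0x0a  N=1 Z=0
after  6: r0=0xc3 r1=0x3a r2=0xbc r3=0x89  N=1 Z=0
after  7: r0=0xc3 r1=0x3a r2=0xcb r3=0x89  N=1 Z=0
after  8: r0=0xcb r1=0x3a r2=0xcb r3=0x89  N=1 Z=0
after  9: r0=0x00 r1=0x3a r2=0xcb r3=0x89  N=0 Z=1
-- IRQ taken; context saved, return-PC = 10 --
mismatch: r3: reported 0x88 vs actual 0x89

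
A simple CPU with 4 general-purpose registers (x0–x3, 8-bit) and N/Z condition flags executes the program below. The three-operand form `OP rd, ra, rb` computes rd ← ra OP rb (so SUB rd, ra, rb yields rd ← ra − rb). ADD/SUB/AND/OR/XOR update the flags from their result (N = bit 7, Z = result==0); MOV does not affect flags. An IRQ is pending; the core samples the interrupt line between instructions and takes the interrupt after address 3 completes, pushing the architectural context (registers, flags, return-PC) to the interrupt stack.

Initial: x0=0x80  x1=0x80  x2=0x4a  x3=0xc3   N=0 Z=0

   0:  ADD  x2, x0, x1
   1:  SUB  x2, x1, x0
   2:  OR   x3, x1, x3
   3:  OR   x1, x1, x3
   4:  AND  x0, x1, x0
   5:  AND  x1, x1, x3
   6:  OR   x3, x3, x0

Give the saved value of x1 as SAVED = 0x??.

after  0: x0=0x80 x1=0x80 x2=0x00 x3=0xc3  N=0 Z=1
after  1: x0=0x80 x1=0x80 x2=0x00 x3=0xc3  N=0 Z=1
after  2: x0=0x80 x1=0x80 x2=0x00 x3=0xc3  N=1 Z=0
after  3: x0=0x80 x1=0xc3 x2=0x00 x3=0xc3  N=1 Z=0
-- IRQ taken; context saved, return-PC = 4 --

SAVED = 0xc3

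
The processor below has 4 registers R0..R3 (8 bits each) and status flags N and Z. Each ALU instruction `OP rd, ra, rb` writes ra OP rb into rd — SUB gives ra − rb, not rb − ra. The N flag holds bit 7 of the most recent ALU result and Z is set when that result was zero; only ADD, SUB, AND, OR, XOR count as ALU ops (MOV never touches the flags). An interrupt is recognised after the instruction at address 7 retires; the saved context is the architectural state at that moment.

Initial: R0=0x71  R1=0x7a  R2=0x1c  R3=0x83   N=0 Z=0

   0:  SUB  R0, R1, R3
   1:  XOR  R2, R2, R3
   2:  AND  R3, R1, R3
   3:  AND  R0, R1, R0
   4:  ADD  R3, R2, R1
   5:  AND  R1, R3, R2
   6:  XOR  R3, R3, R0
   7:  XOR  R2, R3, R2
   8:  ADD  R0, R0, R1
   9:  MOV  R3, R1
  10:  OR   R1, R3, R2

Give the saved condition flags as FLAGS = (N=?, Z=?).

after  0: R0=0xf7 R1=0x7a R2=0x1c R3=0x83  N=1 Z=0
after  1: R0=0xf7 R1=0x7a R2=0x9f R3=0x83  N=1 Z=0
after  2: R0=0xf7 R1=0x7a R2=0x9f R3=0x02  N=0 Z=0
after  3: R0=0x72 R1=0x7a R2=0x9f R3=0x02  N=0 Z=0
after  4: R0=0x72 R1=0x7a R2=0x9f R3=0x19  N=0 Z=0
after  5: R0=0x72 R1=0x19 R2=0x9f R3=0x19  N=0 Z=0
after  6: R0=0x72 R1=0x19 R2=0x9f R3=0x6b  N=0 Z=0
after  7: R0=0x72 R1=0x19 R2=0xf4 R3=0x6b  N=1 Z=0
-- IRQ taken; context saved, return-PC = 8 --

FLAGS = (N=1, Z=0)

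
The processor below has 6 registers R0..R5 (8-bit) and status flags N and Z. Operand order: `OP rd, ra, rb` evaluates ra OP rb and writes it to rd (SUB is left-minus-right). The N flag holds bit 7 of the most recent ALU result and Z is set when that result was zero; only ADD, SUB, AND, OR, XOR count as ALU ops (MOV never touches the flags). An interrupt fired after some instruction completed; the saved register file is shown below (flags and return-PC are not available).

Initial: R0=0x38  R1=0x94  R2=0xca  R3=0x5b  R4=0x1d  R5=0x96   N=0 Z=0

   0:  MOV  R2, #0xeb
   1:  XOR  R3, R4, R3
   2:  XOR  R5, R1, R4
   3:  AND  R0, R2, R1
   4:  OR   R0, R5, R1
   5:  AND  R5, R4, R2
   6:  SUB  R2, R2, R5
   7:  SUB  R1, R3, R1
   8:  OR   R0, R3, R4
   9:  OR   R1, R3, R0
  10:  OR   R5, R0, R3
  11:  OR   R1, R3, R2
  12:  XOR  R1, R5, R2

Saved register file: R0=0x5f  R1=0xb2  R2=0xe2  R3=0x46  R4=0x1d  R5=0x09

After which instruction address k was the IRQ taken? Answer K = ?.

K = 8

after  0: R0=0x38 R1=0x94 R2=0xeb R3=0x5b R4=0x1d R5=0x96  N=0 Z=0
after  1: R0=0x38 R1=0x94 R2=0xeb R3=0x46 R4=0x1d R5=0x96  N=0 Z=0
after  2: R0=0x38 R1=0x94 R2=0xeb R3=0x46 R4=0x1d R5=0x89  N=1 Z=0
after  3: R0=0x80 R1=0x94 R2=0xeb R3=0x46 R4=0x1d R5=0x89  N=1 Z=0
after  4: R0=0x9d R1=0x94 R2=0xeb R3=0x46 R4=0x1d R5=0x89  N=1 Z=0
after  5: R0=0x9d R1=0x94 R2=0xeb R3=0x46 R4=0x1d R5=0x09  N=0 Z=0
after  6: R0=0x9d R1=0x94 R2=0xe2 R3=0x46 R4=0x1d R5=0x09  N=1 Z=0
after  7: R0=0x9d R1=0xb2 R2=0xe2 R3=0x46 R4=0x1d R5=0x09  N=1 Z=0
after  8: R0=0x5f R1=0xb2 R2=0xe2 R3=0x46 R4=0x1d R5=0x09  N=0 Z=0
-- IRQ taken; context saved, return-PC = 9 --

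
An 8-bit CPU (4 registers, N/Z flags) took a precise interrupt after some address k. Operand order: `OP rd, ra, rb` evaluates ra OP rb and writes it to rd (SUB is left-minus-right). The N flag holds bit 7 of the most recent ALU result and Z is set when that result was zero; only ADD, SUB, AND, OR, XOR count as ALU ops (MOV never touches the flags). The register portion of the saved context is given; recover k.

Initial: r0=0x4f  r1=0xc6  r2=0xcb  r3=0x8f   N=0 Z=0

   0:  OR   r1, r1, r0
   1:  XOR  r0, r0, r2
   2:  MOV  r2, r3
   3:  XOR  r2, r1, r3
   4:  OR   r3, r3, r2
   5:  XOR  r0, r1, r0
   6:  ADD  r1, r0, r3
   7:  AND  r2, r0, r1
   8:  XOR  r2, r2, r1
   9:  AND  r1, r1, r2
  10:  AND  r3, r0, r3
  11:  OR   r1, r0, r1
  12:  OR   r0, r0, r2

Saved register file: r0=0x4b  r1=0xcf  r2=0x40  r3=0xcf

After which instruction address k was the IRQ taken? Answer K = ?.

after  0: r0=0x4f r1=0xcf r2=0xcb r3=0x8f  N=1 Z=0
after  1: r0=0x84 r1=0xcf r2=0xcb r3=0x8f  N=1 Z=0
after  2: r0=0x84 r1=0xcf r2=0x8f r3=0x8f  N=1 Z=0
after  3: r0=0x84 r1=0xcf r2=0x40 r3=0x8f  N=0 Z=0
after  4: r0=0x84 r1=0xcf r2=0x40 r3=0xcf  N=1 Z=0
after  5: r0=0x4b r1=0xcf r2=0x40 r3=0xcf  N=0 Z=0
-- IRQ taken; context saved, return-PC = 6 --

K = 5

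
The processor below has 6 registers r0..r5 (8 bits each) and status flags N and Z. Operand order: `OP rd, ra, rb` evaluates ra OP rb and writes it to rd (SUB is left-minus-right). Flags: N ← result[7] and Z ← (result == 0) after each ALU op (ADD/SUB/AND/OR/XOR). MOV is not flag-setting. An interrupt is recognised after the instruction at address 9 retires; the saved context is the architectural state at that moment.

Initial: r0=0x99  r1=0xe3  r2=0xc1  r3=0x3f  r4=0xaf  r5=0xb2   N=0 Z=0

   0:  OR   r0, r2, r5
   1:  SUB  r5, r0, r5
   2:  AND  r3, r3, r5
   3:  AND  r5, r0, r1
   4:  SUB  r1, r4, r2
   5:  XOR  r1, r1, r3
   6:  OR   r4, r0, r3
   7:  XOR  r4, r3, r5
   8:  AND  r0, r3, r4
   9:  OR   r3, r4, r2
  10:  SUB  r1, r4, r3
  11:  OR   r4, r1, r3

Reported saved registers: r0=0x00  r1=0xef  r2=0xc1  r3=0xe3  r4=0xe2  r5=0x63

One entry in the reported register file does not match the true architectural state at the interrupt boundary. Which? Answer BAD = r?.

BAD = r5

after  0: r0=0xf3 r1=0xe3 r2=0xc1 r3=0x3f r4=0xaf r5=0xb2  N=1 Z=0
after  1: r0=0xf3 r1=0xe3 r2=0xc1 r3=0x3f r4=0xaf r5=0x41  N=0 Z=0
after  2: r0=0xf3 r1=0xe3 r2=0xc1 r3=0x01 r4=0xaf r5=0x41  N=0 Z=0
after  3: r0=0xf3 r1=0xe3 r2=0xc1 r3=0x01 r4=0xaf r5=0xe3  N=1 Z=0
after  4: r0=0xf3 r1=0xee r2=0xc1 r3=0x01 r4=0xaf r5=0xe3  N=1 Z=0
after  5: r0=0xf3 r1=0xef r2=0xc1 r3=0x01 r4=0xaf r5=0xe3  N=1 Z=0
after  6: r0=0xf3 r1=0xef r2=0xc1 r3=0x01 r4=0xf3 r5=0xe3  N=1 Z=0
after  7: r0=0xf3 r1=0xef r2=0xc1 r3=0x01 r4=0xe2 r5=0xe3  N=1 Z=0
after  8: r0=0x00 r1=0xef r2=0xc1 r3=0x01 r4=0xe2 r5=0xe3  N=0 Z=1
after  9: r0=0x00 r1=0xef r2=0xc1 r3=0xe3 r4=0xe2 r5=0xe3  N=1 Z=0
-- IRQ taken; context saved, return-PC = 10 --
mismatch: r5: reported 0x63 vs actual 0xe3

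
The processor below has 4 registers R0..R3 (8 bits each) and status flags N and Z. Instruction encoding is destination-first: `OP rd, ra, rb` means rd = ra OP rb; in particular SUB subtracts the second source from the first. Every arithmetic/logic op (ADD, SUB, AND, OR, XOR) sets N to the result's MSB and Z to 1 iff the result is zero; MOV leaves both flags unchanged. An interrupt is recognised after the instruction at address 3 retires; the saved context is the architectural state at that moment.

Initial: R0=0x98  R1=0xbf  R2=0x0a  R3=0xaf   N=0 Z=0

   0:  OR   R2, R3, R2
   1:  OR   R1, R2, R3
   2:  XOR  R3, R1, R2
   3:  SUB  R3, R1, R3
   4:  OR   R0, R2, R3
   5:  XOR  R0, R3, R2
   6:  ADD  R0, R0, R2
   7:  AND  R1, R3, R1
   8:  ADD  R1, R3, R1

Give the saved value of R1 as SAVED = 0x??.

after  0: R0=0x98 R1=0xbf R2=0xaf R3=0xaf  N=1 Z=0
after  1: R0=0x98 R1=0xaf R2=0xaf R3=0xaf  N=1 Z=0
after  2: R0=0x98 R1=0xaf R2=0xaf R3=0x00  N=0 Z=1
after  3: R0=0x98 R1=0xaf R2=0xaf R3=0xaf  N=1 Z=0
-- IRQ taken; context saved, return-PC = 4 --

SAVED = 0xaf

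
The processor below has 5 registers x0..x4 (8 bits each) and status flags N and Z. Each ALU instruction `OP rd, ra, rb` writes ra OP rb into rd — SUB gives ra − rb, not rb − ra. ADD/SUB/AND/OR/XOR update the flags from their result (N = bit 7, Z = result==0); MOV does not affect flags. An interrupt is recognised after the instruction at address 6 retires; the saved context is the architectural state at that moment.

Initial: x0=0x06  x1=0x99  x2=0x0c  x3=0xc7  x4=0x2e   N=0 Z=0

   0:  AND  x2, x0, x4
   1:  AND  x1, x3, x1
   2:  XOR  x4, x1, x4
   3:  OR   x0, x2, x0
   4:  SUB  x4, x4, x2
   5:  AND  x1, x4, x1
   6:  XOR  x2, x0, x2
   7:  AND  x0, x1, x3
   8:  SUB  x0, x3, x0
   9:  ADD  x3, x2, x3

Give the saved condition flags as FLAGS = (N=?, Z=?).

after  0: x0=0x06 x1=0x99 x2=0x06 x3=0xc7 x4=0x2e  N=0 Z=0
after  1: x0=0x06 x1=0x81 x2=0x06 x3=0xc7 x4=0x2e  N=1 Z=0
after  2: x0=0x06 x1=0x81 x2=0x06 x3=0xc7 x4=0xaf  N=1 Z=0
after  3: x0=0x06 x1=0x81 x2=0x06 x3=0xc7 x4=0xaf  N=0 Z=0
after  4: x0=0x06 x1=0x81 x2=0x06 x3=0xc7 x4=0xa9  N=1 Z=0
after  5: x0=0x06 x1=0x81 x2=0x06 x3=0xc7 x4=0xa9  N=1 Z=0
after  6: x0=0x06 x1=0x81 x2=0x00 x3=0xc7 x4=0xa9  N=0 Z=1
-- IRQ taken; context saved, return-PC = 7 --

FLAGS = (N=0, Z=1)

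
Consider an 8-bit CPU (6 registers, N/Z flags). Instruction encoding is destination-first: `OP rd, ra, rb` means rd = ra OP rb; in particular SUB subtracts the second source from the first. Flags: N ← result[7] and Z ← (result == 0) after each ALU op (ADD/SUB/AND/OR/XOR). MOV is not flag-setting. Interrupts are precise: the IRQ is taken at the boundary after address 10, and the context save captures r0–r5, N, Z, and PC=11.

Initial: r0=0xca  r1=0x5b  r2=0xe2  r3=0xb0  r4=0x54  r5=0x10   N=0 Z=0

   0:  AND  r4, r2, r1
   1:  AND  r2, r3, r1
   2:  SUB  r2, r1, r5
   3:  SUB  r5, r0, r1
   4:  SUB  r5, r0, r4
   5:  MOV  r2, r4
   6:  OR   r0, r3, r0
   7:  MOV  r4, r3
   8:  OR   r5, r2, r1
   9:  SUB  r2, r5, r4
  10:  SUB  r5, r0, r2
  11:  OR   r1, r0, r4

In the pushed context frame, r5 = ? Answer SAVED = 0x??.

after  0: r0=0xca r1=0x5b r2=0xe2 r3=0xb0 r4=0x42 r5=0x10  N=0 Z=0
after  1: r0=0xca r1=0x5b r2=0x10 r3=0xb0 r4=0x42 r5=0x10  N=0 Z=0
after  2: r0=0xca r1=0x5b r2=0x4b r3=0xb0 r4=0x42 r5=0x10  N=0 Z=0
after  3: r0=0xca r1=0x5b r2=0x4b r3=0xb0 r4=0x42 r5=0x6f  N=0 Z=0
after  4: r0=0xca r1=0x5b r2=0x4b r3=0xb0 r4=0x42 r5=0x88  N=1 Z=0
after  5: r0=0xca r1=0x5b r2=0x42 r3=0xb0 r4=0x42 r5=0x88  N=1 Z=0
after  6: r0=0xfa r1=0x5b r2=0x42 r3=0xb0 r4=0x42 r5=0x88  N=1 Z=0
after  7: r0=0xfa r1=0x5b r2=0x42 r3=0xb0 r4=0xb0 r5=0x88  N=1 Z=0
after  8: r0=0xfa r1=0x5b r2=0x42 r3=0xb0 r4=0xb0 r5=0x5b  N=0 Z=0
after  9: r0=0xfa r1=0x5b r2=0xab r3=0xb0 r4=0xb0 r5=0x5b  N=1 Z=0
after 10: r0=0xfa r1=0x5b r2=0xab r3=0xb0 r4=0xb0 r5=0x4f  N=0 Z=0
-- IRQ taken; context saved, return-PC = 11 --

SAVED = 0x4f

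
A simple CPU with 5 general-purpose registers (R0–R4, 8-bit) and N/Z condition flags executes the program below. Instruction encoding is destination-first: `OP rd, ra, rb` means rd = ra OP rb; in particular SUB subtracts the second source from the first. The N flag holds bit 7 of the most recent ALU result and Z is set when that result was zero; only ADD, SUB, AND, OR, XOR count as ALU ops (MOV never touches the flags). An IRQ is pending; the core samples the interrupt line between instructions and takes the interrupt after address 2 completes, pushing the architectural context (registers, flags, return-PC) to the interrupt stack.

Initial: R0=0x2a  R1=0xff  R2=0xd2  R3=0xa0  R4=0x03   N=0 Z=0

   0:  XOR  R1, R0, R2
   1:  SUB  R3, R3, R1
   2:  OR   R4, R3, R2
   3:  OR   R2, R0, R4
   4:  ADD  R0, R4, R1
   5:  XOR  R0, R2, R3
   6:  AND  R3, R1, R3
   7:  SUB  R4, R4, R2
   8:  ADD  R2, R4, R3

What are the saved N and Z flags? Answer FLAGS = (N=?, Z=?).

after  0: R0=0x2a R1=0xf8 R2=0xd2 R3=0xa0 R4=0x03  N=1 Z=0
after  1: R0=0x2a R1=0xf8 R2=0xd2 R3=0xa8 R4=0x03  N=1 Z=0
after  2: R0=0x2a R1=0xf8 R2=0xd2 R3=0xa8 R4=0xfa  N=1 Z=0
-- IRQ taken; context saved, return-PC = 3 --

FLAGS = (N=1, Z=0)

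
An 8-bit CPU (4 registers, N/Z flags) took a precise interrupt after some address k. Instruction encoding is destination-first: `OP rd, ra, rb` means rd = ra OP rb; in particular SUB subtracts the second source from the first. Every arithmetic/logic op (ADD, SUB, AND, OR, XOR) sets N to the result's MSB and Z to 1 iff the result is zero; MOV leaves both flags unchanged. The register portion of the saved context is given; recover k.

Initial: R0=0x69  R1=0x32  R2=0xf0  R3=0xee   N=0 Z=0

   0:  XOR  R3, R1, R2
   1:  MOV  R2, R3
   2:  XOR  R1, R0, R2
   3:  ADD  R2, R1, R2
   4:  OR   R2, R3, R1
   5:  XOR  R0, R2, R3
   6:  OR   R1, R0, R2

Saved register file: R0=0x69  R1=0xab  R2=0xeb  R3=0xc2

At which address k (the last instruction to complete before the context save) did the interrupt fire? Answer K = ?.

after  0: R0=0x69 R1=0x32 R2=0xf0 R3=0xc2  N=1 Z=0
after  1: R0=0x69 R1=0x32 R2=0xc2 R3=0xc2  N=1 Z=0
after  2: R0=0x69 R1=0xab R2=0xc2 R3=0xc2  N=1 Z=0
after  3: R0=0x69 R1=0xab R2=0x6d R3=0xc2  N=0 Z=0
after  4: R0=0x69 R1=0xab R2=0xeb R3=0xc2  N=1 Z=0
-- IRQ taken; context saved, return-PC = 5 --

K = 4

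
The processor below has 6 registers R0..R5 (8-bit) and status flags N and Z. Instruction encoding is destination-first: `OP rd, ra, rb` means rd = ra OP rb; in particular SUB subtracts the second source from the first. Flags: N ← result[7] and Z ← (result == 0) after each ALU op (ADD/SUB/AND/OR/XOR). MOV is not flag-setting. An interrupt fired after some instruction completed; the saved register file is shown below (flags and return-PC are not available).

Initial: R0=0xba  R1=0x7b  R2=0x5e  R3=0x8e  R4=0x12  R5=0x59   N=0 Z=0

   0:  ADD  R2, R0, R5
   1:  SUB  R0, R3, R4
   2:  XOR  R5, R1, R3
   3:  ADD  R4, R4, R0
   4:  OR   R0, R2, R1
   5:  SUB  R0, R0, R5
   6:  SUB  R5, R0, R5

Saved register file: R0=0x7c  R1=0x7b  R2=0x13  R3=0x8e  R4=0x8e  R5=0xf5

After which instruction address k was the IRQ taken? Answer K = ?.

after  0: R0=0xba R1=0x7b R2=0x13 R3=0x8e R4=0x12 R5=0x59  N=0 Z=0
after  1: R0=0x7c R1=0x7b R2=0x13 R3=0x8e R4=0x12 R5=0x59  N=0 Z=0
after  2: R0=0x7c R1=0x7b R2=0x13 R3=0x8e R4=0x12 R5=0xf5  N=1 Z=0
after  3: R0=0x7c R1=0x7b R2=0x13 R3=0x8e R4=0x8e R5=0xf5  N=1 Z=0
-- IRQ taken; context saved, return-PC = 4 --

K = 3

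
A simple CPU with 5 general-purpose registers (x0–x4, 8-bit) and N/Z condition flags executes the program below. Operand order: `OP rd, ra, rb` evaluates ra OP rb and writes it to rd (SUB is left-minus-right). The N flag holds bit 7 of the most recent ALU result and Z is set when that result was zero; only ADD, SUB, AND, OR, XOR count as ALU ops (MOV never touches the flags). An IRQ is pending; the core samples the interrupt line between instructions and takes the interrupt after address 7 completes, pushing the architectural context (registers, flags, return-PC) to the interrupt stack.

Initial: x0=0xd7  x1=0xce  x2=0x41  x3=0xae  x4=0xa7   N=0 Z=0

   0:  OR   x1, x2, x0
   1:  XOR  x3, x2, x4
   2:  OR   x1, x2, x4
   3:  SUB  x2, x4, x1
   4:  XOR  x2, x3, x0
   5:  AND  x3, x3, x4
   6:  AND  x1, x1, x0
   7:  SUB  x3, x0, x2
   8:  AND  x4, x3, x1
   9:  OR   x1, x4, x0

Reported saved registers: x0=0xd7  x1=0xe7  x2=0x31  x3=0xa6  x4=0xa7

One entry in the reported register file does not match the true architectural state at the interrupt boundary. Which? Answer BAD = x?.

BAD = x1

after  0: x0=0xd7 x1=0xd7 x2=0x41 x3=0xae x4=0xa7  N=1 Z=0
after  1: x0=0xd7 x1=0xd7 x2=0x41 x3=0xe6 x4=0xa7  N=1 Z=0
after  2: x0=0xd7 x1=0xe7 x2=0x41 x3=0xe6 x4=0xa7  N=1 Z=0
after  3: x0=0xd7 x1=0xe7 x2=0xc0 x3=0xe6 x4=0xa7  N=1 Z=0
after  4: x0=0xd7 x1=0xe7 x2=0x31 x3=0xe6 x4=0xa7  N=0 Z=0
after  5: x0=0xd7 x1=0xe7 x2=0x31 x3=0xa6 x4=0xa7  N=1 Z=0
after  6: x0=0xd7 x1=0xc7 x2=0x31 x3=0xa6 x4=0xa7  N=1 Z=0
after  7: x0=0xd7 x1=0xc7 x2=0x31 x3=0xa6 x4=0xa7  N=1 Z=0
-- IRQ taken; context saved, return-PC = 8 --
mismatch: x1: reported 0xe7 vs actual 0xc7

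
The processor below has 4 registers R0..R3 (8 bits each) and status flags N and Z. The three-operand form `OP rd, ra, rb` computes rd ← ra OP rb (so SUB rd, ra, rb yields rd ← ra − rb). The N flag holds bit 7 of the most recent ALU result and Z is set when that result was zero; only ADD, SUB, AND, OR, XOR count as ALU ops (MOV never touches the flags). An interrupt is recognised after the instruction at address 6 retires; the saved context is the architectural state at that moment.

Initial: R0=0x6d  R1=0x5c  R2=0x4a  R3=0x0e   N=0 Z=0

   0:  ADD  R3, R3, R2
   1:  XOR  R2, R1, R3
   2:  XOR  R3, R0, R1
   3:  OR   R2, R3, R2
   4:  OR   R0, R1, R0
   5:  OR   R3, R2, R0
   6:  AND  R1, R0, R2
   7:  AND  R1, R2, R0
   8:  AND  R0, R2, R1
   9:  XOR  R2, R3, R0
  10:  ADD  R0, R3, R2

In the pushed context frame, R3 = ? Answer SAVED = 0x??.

SAVED = 0x7d

after  0: R0=0x6d R1=0x5c R2=0x4a R3=0x58  N=0 Z=0
after  1: R0=0x6d R1=0x5c R2=0x04 R3=0x58  N=0 Z=0
after  2: R0=0x6d R1=0x5c R2=0x04 R3=0x31  N=0 Z=0
after  3: R0=0x6d R1=0x5c R2=0x35 R3=0x31  N=0 Z=0
after  4: R0=0x7d R1=0x5c R2=0x35 R3=0x31  N=0 Z=0
after  5: R0=0x7d R1=0x5c R2=0x35 R3=0x7d  N=0 Z=0
after  6: R0=0x7d R1=0x35 R2=0x35 R3=0x7d  N=0 Z=0
-- IRQ taken; context saved, return-PC = 7 --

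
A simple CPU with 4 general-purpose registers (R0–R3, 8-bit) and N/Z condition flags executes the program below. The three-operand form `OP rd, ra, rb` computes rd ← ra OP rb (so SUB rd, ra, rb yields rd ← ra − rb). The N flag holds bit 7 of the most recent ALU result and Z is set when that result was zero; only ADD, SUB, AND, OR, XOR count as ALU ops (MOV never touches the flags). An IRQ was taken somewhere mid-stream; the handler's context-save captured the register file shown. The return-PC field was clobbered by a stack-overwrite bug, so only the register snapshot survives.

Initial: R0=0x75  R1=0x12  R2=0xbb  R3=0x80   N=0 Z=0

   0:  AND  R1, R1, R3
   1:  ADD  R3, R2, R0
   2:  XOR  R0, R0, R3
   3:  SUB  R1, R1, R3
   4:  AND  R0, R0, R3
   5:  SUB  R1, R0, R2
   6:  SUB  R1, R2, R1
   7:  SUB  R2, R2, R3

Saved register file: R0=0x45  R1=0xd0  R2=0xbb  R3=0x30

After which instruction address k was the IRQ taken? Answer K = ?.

K = 3

after  0: R0=0x75 R1=0x00 R2=0xbb R3=0x80  N=0 Z=1
after  1: R0=0x75 R1=0x00 R2=0xbb R3=0x30  N=0 Z=0
after  2: R0=0x45 R1=0x00 R2=0xbb R3=0x30  N=0 Z=0
after  3: R0=0x45 R1=0xd0 R2=0xbb R3=0x30  N=1 Z=0
-- IRQ taken; context saved, return-PC = 4 --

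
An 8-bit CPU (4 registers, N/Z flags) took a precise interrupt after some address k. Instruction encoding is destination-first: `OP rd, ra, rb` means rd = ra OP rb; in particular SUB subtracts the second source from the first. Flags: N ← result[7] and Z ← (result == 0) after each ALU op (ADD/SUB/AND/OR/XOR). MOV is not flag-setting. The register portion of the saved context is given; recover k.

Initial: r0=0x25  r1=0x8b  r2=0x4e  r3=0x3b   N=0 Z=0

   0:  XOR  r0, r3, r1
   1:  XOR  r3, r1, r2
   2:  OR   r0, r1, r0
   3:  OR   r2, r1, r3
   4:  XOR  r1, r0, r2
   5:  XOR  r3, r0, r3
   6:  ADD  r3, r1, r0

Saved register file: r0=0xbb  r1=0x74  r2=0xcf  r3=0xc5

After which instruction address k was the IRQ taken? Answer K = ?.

after  0: r0=0xb0 r1=0x8b r2=0x4e r3=0x3b  N=1 Z=0
after  1: r0=0xb0 r1=0x8b r2=0x4e r3=0xc5  N=1 Z=0
after  2: r0=0xbb r1=0x8b r2=0x4e r3=0xc5  N=1 Z=0
after  3: r0=0xbb r1=0x8b r2=0xcf r3=0xc5  N=1 Z=0
after  4: r0=0xbb r1=0x74 r2=0xcf r3=0xc5  N=0 Z=0
-- IRQ taken; context saved, return-PC = 5 --

K = 4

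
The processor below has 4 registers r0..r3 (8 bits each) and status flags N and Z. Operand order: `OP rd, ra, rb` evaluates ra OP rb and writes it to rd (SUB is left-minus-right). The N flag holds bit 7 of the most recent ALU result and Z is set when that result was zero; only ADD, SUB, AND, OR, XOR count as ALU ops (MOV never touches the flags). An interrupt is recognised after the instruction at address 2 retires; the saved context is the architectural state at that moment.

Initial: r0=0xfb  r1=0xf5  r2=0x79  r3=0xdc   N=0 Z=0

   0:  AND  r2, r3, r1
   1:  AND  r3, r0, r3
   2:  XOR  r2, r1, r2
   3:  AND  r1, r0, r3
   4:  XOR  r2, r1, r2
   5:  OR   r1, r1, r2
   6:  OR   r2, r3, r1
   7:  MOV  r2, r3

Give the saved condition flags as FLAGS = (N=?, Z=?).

after  0: r0=0xfb r1=0xf5 r2=0xd4 r3=0xdc  N=1 Z=0
after  1: r0=0xfb r1=0xf5 r2=0xd4 r3=0xd8  N=1 Z=0
after  2: r0=0xfb r1=0xf5 r2=0x21 r3=0xd8  N=0 Z=0
-- IRQ taken; context saved, return-PC = 3 --

FLAGS = (N=0, Z=0)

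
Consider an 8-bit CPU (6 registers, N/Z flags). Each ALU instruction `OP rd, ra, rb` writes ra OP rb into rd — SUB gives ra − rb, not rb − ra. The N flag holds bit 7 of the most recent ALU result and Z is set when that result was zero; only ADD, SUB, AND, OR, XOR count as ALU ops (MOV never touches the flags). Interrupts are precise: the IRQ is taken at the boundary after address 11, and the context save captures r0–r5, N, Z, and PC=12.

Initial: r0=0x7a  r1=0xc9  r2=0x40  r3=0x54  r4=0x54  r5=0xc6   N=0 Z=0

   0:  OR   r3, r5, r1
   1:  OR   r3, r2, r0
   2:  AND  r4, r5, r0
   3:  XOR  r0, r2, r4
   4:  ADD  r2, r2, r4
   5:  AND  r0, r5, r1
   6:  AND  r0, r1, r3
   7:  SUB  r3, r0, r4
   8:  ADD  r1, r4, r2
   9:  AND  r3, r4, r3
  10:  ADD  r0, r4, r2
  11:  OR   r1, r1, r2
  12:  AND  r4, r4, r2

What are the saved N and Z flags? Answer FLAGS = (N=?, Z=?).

FLAGS = (N=1, Z=0)

after  0: r0=0x7a r1=0xc9 r2=0x40 r3=0xcf r4=0x54 r5=0xc6  N=1 Z=0
after  1: r0=0x7a r1=0xc9 r2=0x40 r3=0x7a r4=0x54 r5=0xc6  N=0 Z=0
after  2: r0=0x7a r1=0xc9 r2=0x40 r3=0x7a r4=0x42 r5=0xc6  N=0 Z=0
after  3: r0=0x02 r1=0xc9 r2=0x40 r3=0x7a r4=0x42 r5=0xc6  N=0 Z=0
after  4: r0=0x02 r1=0xc9 r2=0x82 r3=0x7a r4=0x42 r5=0xc6  N=1 Z=0
after  5: r0=0xc0 r1=0xc9 r2=0x82 r3=0x7a r4=0x42 r5=0xc6  N=1 Z=0
after  6: r0=0x48 r1=0xc9 r2=0x82 r3=0x7a r4=0x42 r5=0xc6  N=0 Z=0
after  7: r0=0x48 r1=0xc9 r2=0x82 r3=0x06 r4=0x42 r5=0xc6  N=0 Z=0
after  8: r0=0x48 r1=0xc4 r2=0x82 r3=0x06 r4=0x42 r5=0xc6  N=1 Z=0
after  9: r0=0x48 r1=0xc4 r2=0x82 r3=0x02 r4=0x42 r5=0xc6  N=0 Z=0
after 10: r0=0xc4 r1=0xc4 r2=0x82 r3=0x02 r4=0x42 r5=0xc6  N=1 Z=0
after 11: r0=0xc4 r1=0xc6 r2=0x82 r3=0x02 r4=0x42 r5=0xc6  N=1 Z=0
-- IRQ taken; context saved, return-PC = 12 --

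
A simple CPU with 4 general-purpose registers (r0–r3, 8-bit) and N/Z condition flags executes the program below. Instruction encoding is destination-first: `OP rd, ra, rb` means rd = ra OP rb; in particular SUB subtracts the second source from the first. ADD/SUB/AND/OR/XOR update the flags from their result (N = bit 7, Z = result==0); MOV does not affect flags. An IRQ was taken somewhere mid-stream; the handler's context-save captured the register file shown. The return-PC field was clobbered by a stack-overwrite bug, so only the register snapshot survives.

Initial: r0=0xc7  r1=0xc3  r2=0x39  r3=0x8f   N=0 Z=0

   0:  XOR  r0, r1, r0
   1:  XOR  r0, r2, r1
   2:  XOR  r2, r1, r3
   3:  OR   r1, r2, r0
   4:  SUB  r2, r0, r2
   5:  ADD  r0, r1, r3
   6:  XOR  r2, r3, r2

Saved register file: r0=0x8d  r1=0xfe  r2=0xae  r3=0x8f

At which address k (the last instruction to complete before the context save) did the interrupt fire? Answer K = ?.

K = 5

after  0: r0=0x04 r1=0xc3 r2=0x39 r3=0x8f  N=0 Z=0
after  1: r0=0xfa r1=0xc3 r2=0x39 r3=0x8f  N=1 Z=0
after  2: r0=0xfa r1=0xc3 r2=0x4c r3=0x8f  N=0 Z=0
after  3: r0=0xfa r1=0xfe r2=0x4c r3=0x8f  N=1 Z=0
after  4: r0=0xfa r1=0xfe r2=0xae r3=0x8f  N=1 Z=0
after  5: r0=0x8d r1=0xfe r2=0xae r3=0x8f  N=1 Z=0
-- IRQ taken; context saved, return-PC = 6 --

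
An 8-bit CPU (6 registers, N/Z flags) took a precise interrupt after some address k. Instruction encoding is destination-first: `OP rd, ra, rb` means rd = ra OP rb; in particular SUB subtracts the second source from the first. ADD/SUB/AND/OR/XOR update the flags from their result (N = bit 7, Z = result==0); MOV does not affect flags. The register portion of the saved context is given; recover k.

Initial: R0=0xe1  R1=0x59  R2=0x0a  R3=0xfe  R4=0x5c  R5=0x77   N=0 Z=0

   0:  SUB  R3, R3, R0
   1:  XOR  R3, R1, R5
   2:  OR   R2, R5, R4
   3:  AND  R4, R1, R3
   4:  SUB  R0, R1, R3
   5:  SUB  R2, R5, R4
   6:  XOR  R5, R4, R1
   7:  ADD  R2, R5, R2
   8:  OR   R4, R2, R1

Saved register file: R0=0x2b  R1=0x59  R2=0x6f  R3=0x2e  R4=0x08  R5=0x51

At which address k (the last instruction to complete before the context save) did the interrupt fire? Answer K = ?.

after  0: R0=0xe1 R1=0x59 R2=0x0a R3=0x1d R4=0x5c R5=0x77  N=0 Z=0
after  1: R0=0xe1 R1=0x59 R2=0x0a R3=0x2e R4=0x5c R5=0x77  N=0 Z=0
after  2: R0=0xe1 R1=0x59 R2=0x7f R3=0x2e R4=0x5c R5=0x77  N=0 Z=0
after  3: R0=0xe1 R1=0x59 R2=0x7f R3=0x2e R4=0x08 R5=0x77  N=0 Z=0
after  4: R0=0x2b R1=0x59 R2=0x7f R3=0x2e R4=0x08 R5=0x77  N=0 Z=0
after  5: R0=0x2b R1=0x59 R2=0x6f R3=0x2e R4=0x08 R5=0x77  N=0 Z=0
after  6: R0=0x2b R1=0x59 R2=0x6f R3=0x2e R4=0x08 R5=0x51  N=0 Z=0
-- IRQ taken; context saved, return-PC = 7 --

K = 6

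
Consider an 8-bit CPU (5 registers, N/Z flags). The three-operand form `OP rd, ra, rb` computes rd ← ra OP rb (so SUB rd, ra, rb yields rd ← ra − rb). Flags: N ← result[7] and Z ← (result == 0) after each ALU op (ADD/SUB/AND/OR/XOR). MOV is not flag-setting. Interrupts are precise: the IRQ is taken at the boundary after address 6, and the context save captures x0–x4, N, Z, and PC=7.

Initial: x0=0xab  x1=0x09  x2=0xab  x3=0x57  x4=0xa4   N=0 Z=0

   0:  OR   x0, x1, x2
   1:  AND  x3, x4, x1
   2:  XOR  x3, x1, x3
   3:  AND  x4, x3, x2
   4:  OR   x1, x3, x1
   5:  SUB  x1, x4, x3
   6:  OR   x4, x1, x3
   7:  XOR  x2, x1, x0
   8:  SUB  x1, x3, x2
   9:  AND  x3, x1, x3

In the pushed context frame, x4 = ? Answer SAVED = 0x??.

SAVED = 0x09

after  0: x0=0xab x1=0x09 x2=0xab x3=0x57 x4=0xa4  N=1 Z=0
after  1: x0=0xab x1=0x09 x2=0xab x3=0x00 x4=0xa4  N=0 Z=1
after  2: x0=0xab x1=0x09 x2=0xab x3=0x09 x4=0xa4  N=0 Z=0
after  3: x0=0xab x1=0x09 x2=0xab x3=0x09 x4=0x09  N=0 Z=0
after  4: x0=0xab x1=0x09 x2=0xab x3=0x09 x4=0x09  N=0 Z=0
after  5: x0=0xab x1=0x00 x2=0xab x3=0x09 x4=0x09  N=0 Z=1
after  6: x0=0xab x1=0x00 x2=0xab x3=0x09 x4=0x09  N=0 Z=0
-- IRQ taken; context saved, return-PC = 7 --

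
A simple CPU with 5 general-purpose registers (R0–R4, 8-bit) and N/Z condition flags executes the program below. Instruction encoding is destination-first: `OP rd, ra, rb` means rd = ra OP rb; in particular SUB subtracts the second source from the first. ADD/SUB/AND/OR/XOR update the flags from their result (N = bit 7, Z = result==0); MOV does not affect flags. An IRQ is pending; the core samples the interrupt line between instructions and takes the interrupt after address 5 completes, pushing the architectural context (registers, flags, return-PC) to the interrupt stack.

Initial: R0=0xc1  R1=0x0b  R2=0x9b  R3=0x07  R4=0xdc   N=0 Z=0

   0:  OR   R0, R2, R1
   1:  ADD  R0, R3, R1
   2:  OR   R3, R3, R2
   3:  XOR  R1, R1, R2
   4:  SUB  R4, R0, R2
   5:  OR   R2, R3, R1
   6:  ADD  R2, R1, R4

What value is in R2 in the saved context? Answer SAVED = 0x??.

SAVED = 0x9f

after  0: R0=0x9b R1=0x0b R2=0x9b R3=0x07 R4=0xdc  N=1 Z=0
after  1: R0=0x12 R1=0x0b R2=0x9b R3=0x07 R4=0xdc  N=0 Z=0
after  2: R0=0x12 R1=0x0b R2=0x9b R3=0x9f R4=0xdc  N=1 Z=0
after  3: R0=0x12 R1=0x90 R2=0x9b R3=0x9f R4=0xdc  N=1 Z=0
after  4: R0=0x12 R1=0x90 R2=0x9b R3=0x9f R4=0x77  N=0 Z=0
after  5: R0=0x12 R1=0x90 R2=0x9f R3=0x9f R4=0x77  N=1 Z=0
-- IRQ taken; context saved, return-PC = 6 --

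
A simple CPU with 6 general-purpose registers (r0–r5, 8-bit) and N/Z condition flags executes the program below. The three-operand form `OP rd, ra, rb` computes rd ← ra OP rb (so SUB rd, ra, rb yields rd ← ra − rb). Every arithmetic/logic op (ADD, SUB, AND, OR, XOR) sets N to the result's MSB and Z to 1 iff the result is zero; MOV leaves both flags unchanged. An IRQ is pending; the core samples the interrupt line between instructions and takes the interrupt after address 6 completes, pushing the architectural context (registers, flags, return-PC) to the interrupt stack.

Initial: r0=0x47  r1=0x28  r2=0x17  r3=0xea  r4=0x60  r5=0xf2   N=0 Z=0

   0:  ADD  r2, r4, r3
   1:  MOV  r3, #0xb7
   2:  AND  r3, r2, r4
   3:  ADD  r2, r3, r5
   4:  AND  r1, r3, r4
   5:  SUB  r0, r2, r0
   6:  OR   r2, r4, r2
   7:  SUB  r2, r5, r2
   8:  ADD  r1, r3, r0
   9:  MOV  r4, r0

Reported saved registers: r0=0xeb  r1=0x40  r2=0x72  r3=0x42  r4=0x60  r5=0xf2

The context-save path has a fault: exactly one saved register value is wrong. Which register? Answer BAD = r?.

after  0: r0=0x47 r1=0x28 r2=0x4a r3=0xea r4=0x60 r5=0xf2  N=0 Z=0
after  1: r0=0x47 r1=0x28 r2=0x4a r3=0xb7 r4=0x60 r5=0xf2  N=0 Z=0
after  2: r0=0x47 r1=0x28 r2=0x4a r3=0x40 r4=0x60 r5=0xf2  N=0 Z=0
after  3: r0=0x47 r1=0x28 r2=0x32 r3=0x40 r4=0x60 r5=0xf2  N=0 Z=0
after  4: r0=0x47 r1=0x40 r2=0x32 r3=0x40 r4=0x60 r5=0xf2  N=0 Z=0
after  5: r0=0xeb r1=0x40 r2=0x32 r3=0x40 r4=0x60 r5=0xf2  N=1 Z=0
after  6: r0=0xeb r1=0x40 r2=0x72 r3=0x40 r4=0x60 r5=0xf2  N=0 Z=0
-- IRQ taken; context saved, return-PC = 7 --
mismatch: r3: reported 0x42 vs actual 0x40

BAD = r3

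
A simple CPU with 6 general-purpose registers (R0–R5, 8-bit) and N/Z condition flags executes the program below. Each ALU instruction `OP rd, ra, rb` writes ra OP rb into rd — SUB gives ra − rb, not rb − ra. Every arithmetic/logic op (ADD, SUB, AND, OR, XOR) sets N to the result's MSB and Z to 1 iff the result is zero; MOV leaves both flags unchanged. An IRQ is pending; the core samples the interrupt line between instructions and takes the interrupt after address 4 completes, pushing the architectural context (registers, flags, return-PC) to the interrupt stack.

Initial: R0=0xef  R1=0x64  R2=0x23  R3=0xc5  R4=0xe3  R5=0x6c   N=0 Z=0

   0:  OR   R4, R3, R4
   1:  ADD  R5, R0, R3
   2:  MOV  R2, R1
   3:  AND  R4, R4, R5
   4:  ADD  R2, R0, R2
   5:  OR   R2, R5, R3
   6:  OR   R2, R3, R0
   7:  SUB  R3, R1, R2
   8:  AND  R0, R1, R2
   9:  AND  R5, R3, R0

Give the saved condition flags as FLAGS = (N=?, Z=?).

FLAGS = (N=0, Z=0)

after  0: R0=0xef R1=0x64 R2=0x23 R3=0xc5 R4=0xe7 R5=0x6c  N=1 Z=0
after  1: R0=0xef R1=0x64 R2=0x23 R3=0xc5 R4=0xe7 R5=0xb4  N=1 Z=0
after  2: R0=0xef R1=0x64 R2=0x64 R3=0xc5 R4=0xe7 R5=0xb4  N=1 Z=0
after  3: R0=0xef R1=0x64 R2=0x64 R3=0xc5 R4=0xa4 R5=0xb4  N=1 Z=0
after  4: R0=0xef R1=0x64 R2=0x53 R3=0xc5 R4=0xa4 R5=0xb4  N=0 Z=0
-- IRQ taken; context saved, return-PC = 5 --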